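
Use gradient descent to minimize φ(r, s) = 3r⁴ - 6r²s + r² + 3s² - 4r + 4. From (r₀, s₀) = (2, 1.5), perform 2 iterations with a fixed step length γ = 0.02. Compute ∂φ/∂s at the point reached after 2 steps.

∇φ = (12r³ - 12rs + 2r - 4, -6r² + 6s)
Step 1: at (2, 1.5), ∇φ = (60, -15) → (2, 1.5) − 0.02·(60, -15) = (0.8, 1.8)
Step 2: at (0.8, 1.8), ∇φ = (-13.536, 6.96) → (0.8, 1.8) − 0.02·(-13.536, 6.96) = (1.07072, 1.6608)
∂φ/∂s at (1.07072, 1.6608) = 3.0861520896

3.0861520896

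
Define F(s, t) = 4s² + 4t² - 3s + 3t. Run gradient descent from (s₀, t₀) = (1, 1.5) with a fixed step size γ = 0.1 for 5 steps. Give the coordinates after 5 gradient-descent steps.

(0.3752, -0.3744)

∇F = (8s - 3, 8t + 3)
Step 1: at (1, 1.5), ∇F = (5, 15) → (1, 1.5) − 0.1·(5, 15) = (0.5, 0)
Step 2: at (0.5, 0), ∇F = (1, 3) → (0.5, 0) − 0.1·(1, 3) = (0.4, -0.3)
Step 3: at (0.4, -0.3), ∇F = (0.2, 0.6) → (0.4, -0.3) − 0.1·(0.2, 0.6) = (0.38, -0.36)
Step 4: at (0.38, -0.36), ∇F = (0.04, 0.12) → (0.38, -0.36) − 0.1·(0.04, 0.12) = (0.376, -0.372)
Step 5: at (0.376, -0.372), ∇F = (0.008, 0.024) → (0.376, -0.372) − 0.1·(0.008, 0.024) = (0.3752, -0.3744)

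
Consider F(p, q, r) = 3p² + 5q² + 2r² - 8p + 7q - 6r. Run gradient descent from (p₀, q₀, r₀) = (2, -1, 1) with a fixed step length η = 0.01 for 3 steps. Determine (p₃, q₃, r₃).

∇F = (6p - 8, 10q + 7, 4r - 6)
Step 1: at (2, -1, 1), ∇F = (4, -3, -2) → (2, -1, 1) − 0.01·(4, -3, -2) = (1.96, -0.97, 1.02)
Step 2: at (1.96, -0.97, 1.02), ∇F = (3.76, -2.7, -1.92) → (1.96, -0.97, 1.02) − 0.01·(3.76, -2.7, -1.92) = (1.9224, -0.943, 1.0392)
Step 3: at (1.9224, -0.943, 1.0392), ∇F = (3.5344, -2.43, -1.8432) → (1.9224, -0.943, 1.0392) − 0.01·(3.5344, -2.43, -1.8432) = (1.887056, -0.9187, 1.057632)

(1.887056, -0.9187, 1.057632)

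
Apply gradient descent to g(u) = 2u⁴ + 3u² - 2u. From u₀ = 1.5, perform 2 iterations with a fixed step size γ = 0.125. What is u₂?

20.359375

g′(u) = 8u³ + 6u - 2
u₁ = 1.5 − 0.125·34 = -2.75
u₂ = -2.75 − 0.125·(-184.875) = 20.359375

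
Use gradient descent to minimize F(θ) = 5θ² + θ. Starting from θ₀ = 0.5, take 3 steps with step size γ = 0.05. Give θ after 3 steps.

-0.025

F′(θ) = 10θ + 1
θ₁ = 0.5 − 0.05·6 = 0.2
θ₂ = 0.2 − 0.05·3 = 0.05
θ₃ = 0.05 − 0.05·1.5 = -0.025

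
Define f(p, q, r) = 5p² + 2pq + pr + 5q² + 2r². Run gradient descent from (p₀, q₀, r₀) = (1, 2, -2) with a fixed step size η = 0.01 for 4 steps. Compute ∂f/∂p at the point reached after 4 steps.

6.84437472

∇f = (10p + 2q + r, 2p + 10q, p + 4r)
Step 1: at (1, 2, -2), ∇f = (12, 22, -7) → (1, 2, -2) − 0.01·(12, 22, -7) = (0.88, 1.78, -1.93)
Step 2: at (0.88, 1.78, -1.93), ∇f = (10.43, 19.56, -6.84) → (0.88, 1.78, -1.93) − 0.01·(10.43, 19.56, -6.84) = (0.7757, 1.5844, -1.8616)
Step 3: at (0.7757, 1.5844, -1.8616), ∇f = (9.0642, 17.3954, -6.6707) → (0.7757, 1.5844, -1.8616) − 0.01·(9.0642, 17.3954, -6.6707) = (0.685058, 1.410446, -1.794893)
Step 4: at (0.685058, 1.410446, -1.794893), ∇f = (7.876579, 15.474576, -6.494514) → (0.685058, 1.410446, -1.794893) − 0.01·(7.876579, 15.474576, -6.494514) = (0.60629221, 1.25570024, -1.72994786)
∂f/∂p at (0.60629221, 1.25570024, -1.72994786) = 6.84437472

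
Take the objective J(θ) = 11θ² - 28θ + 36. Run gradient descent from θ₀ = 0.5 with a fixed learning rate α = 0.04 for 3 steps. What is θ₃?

J′(θ) = 22θ - 28
θ₁ = 0.5 − 0.04·(-17) = 1.18
θ₂ = 1.18 − 0.04·(-2.04) = 1.2616
θ₃ = 1.2616 − 0.04·(-0.2448) = 1.271392

1.271392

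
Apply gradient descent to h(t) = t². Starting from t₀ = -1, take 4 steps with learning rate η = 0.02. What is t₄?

-0.84934656

h′(t) = 2t
t₁ = -1 − 0.02·(-2) = -0.96
t₂ = -0.96 − 0.02·(-1.92) = -0.9216
t₃ = -0.9216 − 0.02·(-1.8432) = -0.884736
t₄ = -0.884736 − 0.02·(-1.769472) = -0.84934656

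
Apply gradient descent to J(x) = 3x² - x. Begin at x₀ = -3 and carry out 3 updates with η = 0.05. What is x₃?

-0.9195

J′(x) = 6x - 1
Step 1: J′(-3) = -19; x₁ = -3 − 0.05·(-19) = -2.05
Step 2: J′(-2.05) = -13.3; x₂ = -2.05 − 0.05·(-13.3) = -1.385
Step 3: J′(-1.385) = -9.31; x₃ = -1.385 − 0.05·(-9.31) = -0.9195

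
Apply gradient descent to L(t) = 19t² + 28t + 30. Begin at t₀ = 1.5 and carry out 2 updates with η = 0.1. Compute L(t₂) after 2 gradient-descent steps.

L′(t) = 38t + 28
Step 1: L′(1.5) = 85; t₁ = 1.5 − 0.1·85 = -7
Step 2: L′(-7) = -238; t₂ = -7 − 0.1·(-238) = 16.8
L(16.8) = 5862.96

5862.96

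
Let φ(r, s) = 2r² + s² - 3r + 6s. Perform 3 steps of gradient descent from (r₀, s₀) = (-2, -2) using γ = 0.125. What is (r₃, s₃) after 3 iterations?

∇φ = (4r - 3, 2s + 6)
(r₁, s₁) = (-2, -2) − 0.125·(-11, 2) = (-0.625, -2.25)
(r₂, s₂) = (-0.625, -2.25) − 0.125·(-5.5, 1.5) = (0.0625, -2.4375)
(r₃, s₃) = (0.0625, -2.4375) − 0.125·(-2.75, 1.125) = (0.40625, -2.578125)

(0.40625, -2.578125)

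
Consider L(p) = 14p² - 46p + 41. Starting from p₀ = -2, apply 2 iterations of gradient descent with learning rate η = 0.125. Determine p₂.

L′(p) = 28p - 46
p₁ = -2 − 0.125·(-102) = 10.75
p₂ = 10.75 − 0.125·255 = -21.125

-21.125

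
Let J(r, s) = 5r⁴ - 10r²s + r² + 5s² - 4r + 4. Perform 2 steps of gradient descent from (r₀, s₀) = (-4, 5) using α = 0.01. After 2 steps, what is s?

∇J = (20r³ - 20rs + 2r - 4, -10r² + 10s)
Step 1: at (-4, 5), ∇J = (-892, -110) → (-4, 5) − 0.01·(-892, -110) = (4.92, 6.1)
Step 2: at (4.92, 6.1), ∇J = (1787.50976, -181.064) → (4.92, 6.1) − 0.01·(1787.50976, -181.064) = (-12.9550976, 7.91064)
s = 7.91064

7.91064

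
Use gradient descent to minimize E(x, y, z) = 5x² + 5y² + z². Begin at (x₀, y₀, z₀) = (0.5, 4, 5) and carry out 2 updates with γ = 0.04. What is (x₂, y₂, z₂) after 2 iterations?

(0.18, 1.44, 4.232)

∇E = (10x, 10y, 2z)
(x₁, y₁, z₁) = (0.5, 4, 5) − 0.04·(5, 40, 10) = (0.3, 2.4, 4.6)
(x₂, y₂, z₂) = (0.3, 2.4, 4.6) − 0.04·(3, 24, 9.2) = (0.18, 1.44, 4.232)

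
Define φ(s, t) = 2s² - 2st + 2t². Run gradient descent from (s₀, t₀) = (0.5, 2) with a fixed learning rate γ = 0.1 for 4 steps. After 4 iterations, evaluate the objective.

0.52649984

∇φ = (4s - 2t, -2s + 4t)
Step 1: at (0.5, 2), ∇φ = (-2, 7) → (0.5, 2) − 0.1·(-2, 7) = (0.7, 1.3)
Step 2: at (0.7, 1.3), ∇φ = (0.2, 3.8) → (0.7, 1.3) − 0.1·(0.2, 3.8) = (0.68, 0.92)
Step 3: at (0.68, 0.92), ∇φ = (0.88, 2.32) → (0.68, 0.92) − 0.1·(0.88, 2.32) = (0.592, 0.688)
Step 4: at (0.592, 0.688), ∇φ = (0.992, 1.568) → (0.592, 0.688) − 0.1·(0.992, 1.568) = (0.4928, 0.5312)
φ(0.4928, 0.5312) = 0.52649984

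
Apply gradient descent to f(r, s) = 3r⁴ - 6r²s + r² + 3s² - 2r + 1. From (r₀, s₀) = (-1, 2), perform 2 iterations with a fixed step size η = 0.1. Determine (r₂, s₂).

(2.7344, 2.504)

∇f = (12r³ - 12rs + 2r - 2, -6r² + 6s)
Step 1: at (-1, 2), ∇f = (8, 6) → (-1, 2) − 0.1·(8, 6) = (-1.8, 1.4)
Step 2: at (-1.8, 1.4), ∇f = (-45.344, -11.04) → (-1.8, 1.4) − 0.1·(-45.344, -11.04) = (2.7344, 2.504)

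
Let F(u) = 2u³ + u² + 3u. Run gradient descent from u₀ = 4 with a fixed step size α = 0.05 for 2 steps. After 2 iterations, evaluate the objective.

F′(u) = 6u² + 2u + 3
Step 1: F′(4) = 107; u₁ = 4 − 0.05·107 = -1.35
Step 2: F′(-1.35) = 11.235; u₂ = -1.35 − 0.05·11.235 = -1.91175
F(-1.91175) = -16.05454409446875

-16.05454409446875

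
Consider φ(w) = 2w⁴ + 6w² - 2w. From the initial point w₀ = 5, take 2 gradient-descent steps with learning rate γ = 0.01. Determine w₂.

9.00888896

φ′(w) = 8w³ + 12w - 2
Step 1: φ′(5) = 1058; w₁ = 5 − 0.01·1058 = -5.58
Step 2: φ′(-5.58) = -1458.888896; w₂ = -5.58 − 0.01·(-1458.888896) = 9.00888896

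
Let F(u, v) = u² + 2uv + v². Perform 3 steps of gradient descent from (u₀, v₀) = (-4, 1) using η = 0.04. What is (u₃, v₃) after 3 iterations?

∇F = (2u + 2v, 2u + 2v)
(u₁, v₁) = (-4, 1) − 0.04·(-6, -6) = (-3.76, 1.24)
(u₂, v₂) = (-3.76, 1.24) − 0.04·(-5.04, -5.04) = (-3.5584, 1.4416)
(u₃, v₃) = (-3.5584, 1.4416) − 0.04·(-4.2336, -4.2336) = (-3.389056, 1.610944)

(-3.389056, 1.610944)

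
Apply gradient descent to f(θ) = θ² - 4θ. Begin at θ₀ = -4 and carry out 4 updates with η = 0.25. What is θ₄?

1.625

f′(θ) = 2θ - 4
Step 1: f′(-4) = -12; θ₁ = -4 − 0.25·(-12) = -1
Step 2: f′(-1) = -6; θ₂ = -1 − 0.25·(-6) = 0.5
Step 3: f′(0.5) = -3; θ₃ = 0.5 − 0.25·(-3) = 1.25
Step 4: f′(1.25) = -1.5; θ₄ = 1.25 − 0.25·(-1.5) = 1.625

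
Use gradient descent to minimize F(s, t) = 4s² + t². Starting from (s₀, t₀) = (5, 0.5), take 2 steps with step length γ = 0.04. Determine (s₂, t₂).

∇F = (8s, 2t)
(s₁, t₁) = (5, 0.5) − 0.04·(40, 1) = (3.4, 0.46)
(s₂, t₂) = (3.4, 0.46) − 0.04·(27.2, 0.92) = (2.312, 0.4232)

(2.312, 0.4232)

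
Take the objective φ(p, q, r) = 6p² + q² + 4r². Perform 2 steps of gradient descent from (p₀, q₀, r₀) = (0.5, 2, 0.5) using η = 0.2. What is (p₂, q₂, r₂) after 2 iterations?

∇φ = (12p, 2q, 8r)
Step 1: at (0.5, 2, 0.5), ∇φ = (6, 4, 4) → (0.5, 2, 0.5) − 0.2·(6, 4, 4) = (-0.7, 1.2, -0.3)
Step 2: at (-0.7, 1.2, -0.3), ∇φ = (-8.4, 2.4, -2.4) → (-0.7, 1.2, -0.3) − 0.2·(-8.4, 2.4, -2.4) = (0.98, 0.72, 0.18)

(0.98, 0.72, 0.18)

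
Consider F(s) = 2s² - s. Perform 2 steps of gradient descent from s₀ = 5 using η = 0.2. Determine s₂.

0.44

F′(s) = 4s - 1
Step 1: F′(5) = 19; s₁ = 5 − 0.2·19 = 1.2
Step 2: F′(1.2) = 3.8; s₂ = 1.2 − 0.2·3.8 = 0.44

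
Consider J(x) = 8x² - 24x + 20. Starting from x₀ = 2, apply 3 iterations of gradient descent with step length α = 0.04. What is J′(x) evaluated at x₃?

J′(x) = 16x - 24
x₁ = 2 − 0.04·8 = 1.68
x₂ = 1.68 − 0.04·2.88 = 1.5648
x₃ = 1.5648 − 0.04·1.0368 = 1.523328
J′(x) at (1.523328) = 0.373248

0.373248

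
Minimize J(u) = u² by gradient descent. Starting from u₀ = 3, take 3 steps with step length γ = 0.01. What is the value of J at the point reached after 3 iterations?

J′(u) = 2u
Step 1: J′(3) = 6; u₁ = 3 − 0.01·6 = 2.94
Step 2: J′(2.94) = 5.88; u₂ = 2.94 − 0.01·5.88 = 2.8812
Step 3: J′(2.8812) = 5.7624; u₃ = 2.8812 − 0.01·5.7624 = 2.823576
J(2.823576) = 7.972581427776

7.972581427776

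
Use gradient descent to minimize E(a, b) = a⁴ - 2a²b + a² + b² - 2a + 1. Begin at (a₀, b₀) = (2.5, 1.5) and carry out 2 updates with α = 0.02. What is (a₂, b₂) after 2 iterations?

∇E = (4a³ - 4ab + 2a - 2, -2a² + 2b)
(a₁, b₁) = (2.5, 1.5) − 0.02·(50.5, -9.5) = (1.49, 1.69)
(a₂, b₂) = (1.49, 1.69) − 0.02·(4.139396, -1.0602) = (1.40721208, 1.711204)

(1.40721208, 1.711204)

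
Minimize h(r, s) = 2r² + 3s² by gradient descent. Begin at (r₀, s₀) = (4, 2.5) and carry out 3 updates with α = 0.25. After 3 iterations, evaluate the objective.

0.29296875

∇h = (4r, 6s)
(r₁, s₁) = (4, 2.5) − 0.25·(16, 15) = (0, -1.25)
(r₂, s₂) = (0, -1.25) − 0.25·(0, -7.5) = (0, 0.625)
(r₃, s₃) = (0, 0.625) − 0.25·(0, 3.75) = (0, -0.3125)
h(0, -0.3125) = 0.29296875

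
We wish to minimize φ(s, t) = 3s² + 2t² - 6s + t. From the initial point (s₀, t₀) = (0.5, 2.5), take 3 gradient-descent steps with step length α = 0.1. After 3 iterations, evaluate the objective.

-2.416256

∇φ = (6s - 6, 4t + 1)
Step 1: at (0.5, 2.5), ∇φ = (-3, 11) → (0.5, 2.5) − 0.1·(-3, 11) = (0.8, 1.4)
Step 2: at (0.8, 1.4), ∇φ = (-1.2, 6.6) → (0.8, 1.4) − 0.1·(-1.2, 6.6) = (0.92, 0.74)
Step 3: at (0.92, 0.74), ∇φ = (-0.48, 3.96) → (0.92, 0.74) − 0.1·(-0.48, 3.96) = (0.968, 0.344)
φ(0.968, 0.344) = -2.416256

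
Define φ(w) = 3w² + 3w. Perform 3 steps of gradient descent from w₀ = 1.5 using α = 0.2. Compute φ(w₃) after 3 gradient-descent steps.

φ′(w) = 6w + 3
w₁ = 1.5 − 0.2·12 = -0.9
w₂ = -0.9 − 0.2·(-2.4) = -0.42
w₃ = -0.42 − 0.2·0.48 = -0.516
φ(-0.516) = -0.749232

-0.749232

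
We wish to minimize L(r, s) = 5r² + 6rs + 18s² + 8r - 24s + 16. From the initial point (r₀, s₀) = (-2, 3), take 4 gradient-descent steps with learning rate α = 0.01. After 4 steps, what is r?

∇L = (10r + 6s + 8, 6r + 36s - 24)
Step 1: at (-2, 3), ∇L = (6, 72) → (-2, 3) − 0.01·(6, 72) = (-2.06, 2.28)
Step 2: at (-2.06, 2.28), ∇L = (1.08, 45.72) → (-2.06, 2.28) − 0.01·(1.08, 45.72) = (-2.0708, 1.8228)
Step 3: at (-2.0708, 1.8228), ∇L = (-1.7712, 29.196) → (-2.0708, 1.8228) − 0.01·(-1.7712, 29.196) = (-2.053088, 1.53084)
Step 4: at (-2.053088, 1.53084), ∇L = (-3.34584, 18.791712) → (-2.053088, 1.53084) − 0.01·(-3.34584, 18.791712) = (-2.0196296, 1.34292288)
r = -2.0196296

-2.0196296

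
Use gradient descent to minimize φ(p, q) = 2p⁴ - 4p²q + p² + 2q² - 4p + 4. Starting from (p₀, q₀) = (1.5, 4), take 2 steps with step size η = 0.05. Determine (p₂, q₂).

∇φ = (8p³ - 8pq + 2p - 4, -4p² + 4q)
Step 1: at (1.5, 4), ∇φ = (-22, 7) → (1.5, 4) − 0.05·(-22, 7) = (2.6, 3.65)
Step 2: at (2.6, 3.65), ∇φ = (65.888, -12.44) → (2.6, 3.65) − 0.05·(65.888, -12.44) = (-0.6944, 4.272)

(-0.6944, 4.272)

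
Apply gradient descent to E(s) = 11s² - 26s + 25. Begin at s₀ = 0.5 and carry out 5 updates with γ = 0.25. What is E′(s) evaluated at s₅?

27679.21875

E′(s) = 22s - 26
Step 1: E′(0.5) = -15; s₁ = 0.5 − 0.25·(-15) = 4.25
Step 2: E′(4.25) = 67.5; s₂ = 4.25 − 0.25·67.5 = -12.625
Step 3: E′(-12.625) = -303.75; s₃ = -12.625 − 0.25·(-303.75) = 63.3125
Step 4: E′(63.3125) = 1366.875; s₄ = 63.3125 − 0.25·1366.875 = -278.40625
Step 5: E′(-278.40625) = -6150.9375; s₅ = -278.40625 − 0.25·(-6150.9375) = 1259.328125
E′(s) at (1259.328125) = 27679.21875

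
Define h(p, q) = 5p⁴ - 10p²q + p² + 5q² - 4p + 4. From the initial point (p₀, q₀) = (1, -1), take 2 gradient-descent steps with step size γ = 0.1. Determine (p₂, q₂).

∇h = (20p³ - 20pq + 2p - 4, -10p² + 10q)
(p₁, q₁) = (1, -1) − 0.1·(38, -20) = (-2.8, 1)
(p₂, q₂) = (-2.8, 1) − 0.1·(-392.64, -68.4) = (36.464, 7.84)

(36.464, 7.84)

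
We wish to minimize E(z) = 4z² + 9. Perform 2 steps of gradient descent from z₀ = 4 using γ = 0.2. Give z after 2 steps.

1.44

E′(z) = 8z
z₁ = 4 − 0.2·32 = -2.4
z₂ = -2.4 − 0.2·(-19.2) = 1.44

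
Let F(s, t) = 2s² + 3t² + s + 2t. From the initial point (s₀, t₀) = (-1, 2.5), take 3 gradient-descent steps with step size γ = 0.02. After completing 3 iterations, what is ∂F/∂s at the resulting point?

-2.336064

∇F = (4s + 1, 6t + 2)
Step 1: at (-1, 2.5), ∇F = (-3, 17) → (-1, 2.5) − 0.02·(-3, 17) = (-0.94, 2.16)
Step 2: at (-0.94, 2.16), ∇F = (-2.76, 14.96) → (-0.94, 2.16) − 0.02·(-2.76, 14.96) = (-0.8848, 1.8608)
Step 3: at (-0.8848, 1.8608), ∇F = (-2.5392, 13.1648) → (-0.8848, 1.8608) − 0.02·(-2.5392, 13.1648) = (-0.834016, 1.597504)
∂F/∂s at (-0.834016, 1.597504) = -2.336064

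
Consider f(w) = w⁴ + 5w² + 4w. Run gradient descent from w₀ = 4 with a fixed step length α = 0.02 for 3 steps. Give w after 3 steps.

-0.82201088

f′(w) = 4w³ + 10w + 4
Step 1: f′(4) = 300; w₁ = 4 − 0.02·300 = -2
Step 2: f′(-2) = -48; w₂ = -2 − 0.02·(-48) = -1.04
Step 3: f′(-1.04) = -10.899456; w₃ = -1.04 − 0.02·(-10.899456) = -0.82201088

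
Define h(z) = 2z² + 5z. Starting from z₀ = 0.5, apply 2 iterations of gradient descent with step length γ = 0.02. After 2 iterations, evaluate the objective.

h′(z) = 4z + 5
Step 1: h′(0.5) = 7; z₁ = 0.5 − 0.02·7 = 0.36
Step 2: h′(0.36) = 6.44; z₂ = 0.36 − 0.02·6.44 = 0.2312
h(0.2312) = 1.26290688

1.26290688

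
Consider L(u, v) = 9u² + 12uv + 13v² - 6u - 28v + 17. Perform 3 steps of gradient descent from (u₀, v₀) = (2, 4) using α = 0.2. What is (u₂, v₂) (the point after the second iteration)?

(74.96, 105.44)

∇L = (18u + 12v - 6, 12u + 26v - 28)
Step 1: at (2, 4), ∇L = (78, 100) → (2, 4) − 0.2·(78, 100) = (-13.6, -16)
Step 2: at (-13.6, -16), ∇L = (-442.8, -607.2) → (-13.6, -16) − 0.2·(-442.8, -607.2) = (74.96, 105.44)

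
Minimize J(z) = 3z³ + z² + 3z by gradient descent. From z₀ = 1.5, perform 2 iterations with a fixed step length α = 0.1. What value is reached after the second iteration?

J′(z) = 9z² + 2z + 3
z₁ = 1.5 − 0.1·26.25 = -1.125
z₂ = -1.125 − 0.1·12.140625 = -2.3390625

-2.3390625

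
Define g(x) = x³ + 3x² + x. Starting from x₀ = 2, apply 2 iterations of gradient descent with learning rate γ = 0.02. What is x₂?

1.165

g′(x) = 3x² + 6x + 1
x₁ = 2 − 0.02·25 = 1.5
x₂ = 1.5 − 0.02·16.75 = 1.165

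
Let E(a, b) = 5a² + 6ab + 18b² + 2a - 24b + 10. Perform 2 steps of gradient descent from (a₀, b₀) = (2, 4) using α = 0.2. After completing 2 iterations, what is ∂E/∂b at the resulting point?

∇E = (10a + 6b + 2, 6a + 36b - 24)
Step 1: at (2, 4), ∇E = (46, 132) → (2, 4) − 0.2·(46, 132) = (-7.2, -22.4)
Step 2: at (-7.2, -22.4), ∇E = (-204.4, -873.6) → (-7.2, -22.4) − 0.2·(-204.4, -873.6) = (33.68, 152.32)
∂E/∂b at (33.68, 152.32) = 5661.6

5661.6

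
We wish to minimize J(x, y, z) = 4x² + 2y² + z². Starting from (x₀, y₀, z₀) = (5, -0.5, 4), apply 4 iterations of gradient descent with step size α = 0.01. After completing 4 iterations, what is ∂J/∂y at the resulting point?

∇J = (8x, 4y, 2z)
Step 1: at (5, -0.5, 4), ∇J = (40, -2, 8) → (5, -0.5, 4) − 0.01·(40, -2, 8) = (4.6, -0.48, 3.92)
Step 2: at (4.6, -0.48, 3.92), ∇J = (36.8, -1.92, 7.84) → (4.6, -0.48, 3.92) − 0.01·(36.8, -1.92, 7.84) = (4.232, -0.4608, 3.8416)
Step 3: at (4.232, -0.4608, 3.8416), ∇J = (33.856, -1.8432, 7.6832) → (4.232, -0.4608, 3.8416) − 0.01·(33.856, -1.8432, 7.6832) = (3.89344, -0.442368, 3.764768)
Step 4: at (3.89344, -0.442368, 3.764768), ∇J = (31.14752, -1.769472, 7.529536) → (3.89344, -0.442368, 3.764768) − 0.01·(31.14752, -1.769472, 7.529536) = (3.5819648, -0.42467328, 3.68947264)
∂J/∂y at (3.5819648, -0.42467328, 3.68947264) = -1.69869312

-1.69869312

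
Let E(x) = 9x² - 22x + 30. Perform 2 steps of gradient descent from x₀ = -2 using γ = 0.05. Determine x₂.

1.19

E′(x) = 18x - 22
x₁ = -2 − 0.05·(-58) = 0.9
x₂ = 0.9 − 0.05·(-5.8) = 1.19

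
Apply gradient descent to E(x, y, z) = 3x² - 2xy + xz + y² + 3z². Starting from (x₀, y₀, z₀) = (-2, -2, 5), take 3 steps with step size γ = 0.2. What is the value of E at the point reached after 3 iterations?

1.253376

∇E = (6x - 2y + z, -2x + 2y, x + 6z)
Step 1: at (-2, -2, 5), ∇E = (-3, 0, 28) → (-2, -2, 5) − 0.2·(-3, 0, 28) = (-1.4, -2, -0.6)
Step 2: at (-1.4, -2, -0.6), ∇E = (-5, -1.2, -5) → (-1.4, -2, -0.6) − 0.2·(-5, -1.2, -5) = (-0.4, -1.76, 0.4)
Step 3: at (-0.4, -1.76, 0.4), ∇E = (1.52, -2.72, 2) → (-0.4, -1.76, 0.4) − 0.2·(1.52, -2.72, 2) = (-0.704, -1.216, 0)
E(-0.704, -1.216, 0) = 1.253376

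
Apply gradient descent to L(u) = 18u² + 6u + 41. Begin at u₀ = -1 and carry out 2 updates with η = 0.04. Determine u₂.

-0.328

L′(u) = 36u + 6
Step 1: L′(-1) = -30; u₁ = -1 − 0.04·(-30) = 0.2
Step 2: L′(0.2) = 13.2; u₂ = 0.2 − 0.04·13.2 = -0.328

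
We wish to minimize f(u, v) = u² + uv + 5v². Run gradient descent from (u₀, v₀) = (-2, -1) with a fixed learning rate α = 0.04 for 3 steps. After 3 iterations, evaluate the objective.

2.382740783104

∇f = (2u + v, u + 10v)
Step 1: at (-2, -1), ∇f = (-5, -12) → (-2, -1) − 0.04·(-5, -12) = (-1.8, -0.52)
Step 2: at (-1.8, -0.52), ∇f = (-4.12, -7) → (-1.8, -0.52) − 0.04·(-4.12, -7) = (-1.6352, -0.24)
Step 3: at (-1.6352, -0.24), ∇f = (-3.5104, -4.0352) → (-1.6352, -0.24) − 0.04·(-3.5104, -4.0352) = (-1.494784, -0.078592)
f(-1.494784, -0.078592) = 2.382740783104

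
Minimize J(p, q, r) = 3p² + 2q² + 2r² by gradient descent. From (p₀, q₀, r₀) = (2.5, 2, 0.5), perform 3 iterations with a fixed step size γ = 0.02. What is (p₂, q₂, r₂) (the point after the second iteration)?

∇J = (6p, 4q, 4r)
Step 1: at (2.5, 2, 0.5), ∇J = (15, 8, 2) → (2.5, 2, 0.5) − 0.02·(15, 8, 2) = (2.2, 1.84, 0.46)
Step 2: at (2.2, 1.84, 0.46), ∇J = (13.2, 7.36, 1.84) → (2.2, 1.84, 0.46) − 0.02·(13.2, 7.36, 1.84) = (1.936, 1.6928, 0.4232)

(1.936, 1.6928, 0.4232)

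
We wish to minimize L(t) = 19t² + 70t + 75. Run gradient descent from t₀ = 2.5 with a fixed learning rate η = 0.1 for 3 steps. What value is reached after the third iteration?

L′(t) = 38t + 70
Step 1: L′(2.5) = 165; t₁ = 2.5 − 0.1·165 = -14
Step 2: L′(-14) = -462; t₂ = -14 − 0.1·(-462) = 32.2
Step 3: L′(32.2) = 1293.6; t₃ = 32.2 − 0.1·1293.6 = -97.16

-97.16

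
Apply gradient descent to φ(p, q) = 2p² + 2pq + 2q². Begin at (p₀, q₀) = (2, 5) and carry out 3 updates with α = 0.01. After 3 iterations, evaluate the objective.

∇φ = (4p + 2q, 2p + 4q)
(p₁, q₁) = (2, 5) − 0.01·(18, 24) = (1.82, 4.76)
(p₂, q₂) = (1.82, 4.76) − 0.01·(16.8, 22.68) = (1.652, 4.5332)
(p₃, q₃) = (1.652, 4.5332) − 0.01·(15.6744, 21.4368) = (1.495256, 4.318832)
φ(1.495256, 4.318832) = 54.691719621504

54.691719621504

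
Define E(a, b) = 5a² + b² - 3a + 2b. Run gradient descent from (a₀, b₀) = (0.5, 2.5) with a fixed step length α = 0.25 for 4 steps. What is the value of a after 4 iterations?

∇E = (10a - 3, 2b + 2)
Step 1: at (0.5, 2.5), ∇E = (2, 7) → (0.5, 2.5) − 0.25·(2, 7) = (0, 0.75)
Step 2: at (0, 0.75), ∇E = (-3, 3.5) → (0, 0.75) − 0.25·(-3, 3.5) = (0.75, -0.125)
Step 3: at (0.75, -0.125), ∇E = (4.5, 1.75) → (0.75, -0.125) − 0.25·(4.5, 1.75) = (-0.375, -0.5625)
Step 4: at (-0.375, -0.5625), ∇E = (-6.75, 0.875) → (-0.375, -0.5625) − 0.25·(-6.75, 0.875) = (1.3125, -0.78125)
a = 1.3125

1.3125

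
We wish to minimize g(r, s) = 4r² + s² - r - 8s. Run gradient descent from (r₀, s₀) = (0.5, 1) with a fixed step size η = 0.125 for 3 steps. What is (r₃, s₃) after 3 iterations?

(0.125, 2.734375)

∇g = (8r - 1, 2s - 8)
(r₁, s₁) = (0.5, 1) − 0.125·(3, -6) = (0.125, 1.75)
(r₂, s₂) = (0.125, 1.75) − 0.125·(0, -4.5) = (0.125, 2.3125)
(r₃, s₃) = (0.125, 2.3125) − 0.125·(0, -3.375) = (0.125, 2.734375)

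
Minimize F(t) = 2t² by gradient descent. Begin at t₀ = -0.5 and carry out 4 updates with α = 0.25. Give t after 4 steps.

F′(t) = 4t
t₁ = -0.5 − 0.25·(-2) = 0
t₂ = 0 − 0.25·0 = 0
t₃ = 0 − 0.25·0 = 0
t₄ = 0 − 0.25·0 = 0

0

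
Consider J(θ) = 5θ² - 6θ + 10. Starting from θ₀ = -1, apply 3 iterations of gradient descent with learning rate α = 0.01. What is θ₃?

J′(θ) = 10θ - 6
Step 1: J′(-1) = -16; θ₁ = -1 − 0.01·(-16) = -0.84
Step 2: J′(-0.84) = -14.4; θ₂ = -0.84 − 0.01·(-14.4) = -0.696
Step 3: J′(-0.696) = -12.96; θ₃ = -0.696 − 0.01·(-12.96) = -0.5664

-0.5664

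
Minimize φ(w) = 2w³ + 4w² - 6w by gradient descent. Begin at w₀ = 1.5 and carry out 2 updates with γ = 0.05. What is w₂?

0.5323125

φ′(w) = 6w² + 8w - 6
w₁ = 1.5 − 0.05·19.5 = 0.525
w₂ = 0.525 − 0.05·(-0.14625) = 0.5323125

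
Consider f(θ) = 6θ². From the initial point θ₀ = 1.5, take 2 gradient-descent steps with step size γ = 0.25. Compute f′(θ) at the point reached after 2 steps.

72

f′(θ) = 12θ
θ₁ = 1.5 − 0.25·18 = -3
θ₂ = -3 − 0.25·(-36) = 6
f′(θ) at (6) = 72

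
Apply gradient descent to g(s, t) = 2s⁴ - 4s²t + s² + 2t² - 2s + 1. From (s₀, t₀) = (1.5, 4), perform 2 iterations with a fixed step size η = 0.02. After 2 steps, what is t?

3.84

∇g = (8s³ - 8st + 2s - 2, -4s² + 4t)
(s₁, t₁) = (1.5, 4) − 0.02·(-20, 7) = (1.9, 3.86)
(s₂, t₂) = (1.9, 3.86) − 0.02·(-2, 1) = (1.94, 3.84)
t = 3.84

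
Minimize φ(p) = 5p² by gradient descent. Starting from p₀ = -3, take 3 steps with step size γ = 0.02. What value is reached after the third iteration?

-1.536

φ′(p) = 10p
Step 1: φ′(-3) = -30; p₁ = -3 − 0.02·(-30) = -2.4
Step 2: φ′(-2.4) = -24; p₂ = -2.4 − 0.02·(-24) = -1.92
Step 3: φ′(-1.92) = -19.2; p₃ = -1.92 − 0.02·(-19.2) = -1.536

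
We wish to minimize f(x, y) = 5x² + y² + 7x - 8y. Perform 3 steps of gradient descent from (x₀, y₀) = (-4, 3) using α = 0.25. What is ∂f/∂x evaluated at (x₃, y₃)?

111.375

∇f = (10x + 7, 2y - 8)
(x₁, y₁) = (-4, 3) − 0.25·(-33, -2) = (4.25, 3.5)
(x₂, y₂) = (4.25, 3.5) − 0.25·(49.5, -1) = (-8.125, 3.75)
(x₃, y₃) = (-8.125, 3.75) − 0.25·(-74.25, -0.5) = (10.4375, 3.875)
∂f/∂x at (10.4375, 3.875) = 111.375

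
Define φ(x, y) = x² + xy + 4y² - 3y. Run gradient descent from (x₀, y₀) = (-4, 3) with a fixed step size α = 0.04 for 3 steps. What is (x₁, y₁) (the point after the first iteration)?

(-3.8, 2.32)

∇φ = (2x + y, x + 8y - 3)
Step 1: at (-4, 3), ∇φ = (-5, 17) → (-4, 3) − 0.04·(-5, 17) = (-3.8, 2.32)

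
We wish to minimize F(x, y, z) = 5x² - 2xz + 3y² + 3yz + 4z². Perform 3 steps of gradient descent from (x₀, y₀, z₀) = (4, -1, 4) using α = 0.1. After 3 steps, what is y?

∇F = (10x - 2z, 6y + 3z, -2x + 3y + 8z)
(x₁, y₁, z₁) = (4, -1, 4) − 0.1·(32, 6, 21) = (0.8, -1.6, 1.9)
(x₂, y₂, z₂) = (0.8, -1.6, 1.9) − 0.1·(4.2, -3.9, 8.8) = (0.38, -1.21, 1.02)
(x₃, y₃, z₃) = (0.38, -1.21, 1.02) − 0.1·(1.76, -4.2, 3.77) = (0.204, -0.79, 0.643)
y = -0.79

-0.79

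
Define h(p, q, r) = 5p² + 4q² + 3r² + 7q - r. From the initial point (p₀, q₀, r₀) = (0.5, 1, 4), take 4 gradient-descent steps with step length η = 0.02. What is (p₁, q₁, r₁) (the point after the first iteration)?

∇h = (10p, 8q + 7, 6r - 1)
(p₁, q₁, r₁) = (0.5, 1, 4) − 0.02·(5, 15, 23) = (0.4, 0.7, 3.54)

(0.4, 0.7, 3.54)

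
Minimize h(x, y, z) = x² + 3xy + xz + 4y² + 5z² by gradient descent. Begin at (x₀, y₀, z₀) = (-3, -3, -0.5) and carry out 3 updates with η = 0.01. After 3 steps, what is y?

-2.100252

∇h = (2x + 3y + z, 3x + 8y, x + 10z)
Step 1: at (-3, -3, -0.5), ∇h = (-15.5, -33, -8) → (-3, -3, -0.5) − 0.01·(-15.5, -33, -8) = (-2.845, -2.67, -0.42)
Step 2: at (-2.845, -2.67, -0.42), ∇h = (-14.12, -29.895, -7.045) → (-2.845, -2.67, -0.42) − 0.01·(-14.12, -29.895, -7.045) = (-2.7038, -2.37105, -0.34955)
Step 3: at (-2.7038, -2.37105, -0.34955), ∇h = (-12.8703, -27.0798, -6.1993) → (-2.7038, -2.37105, -0.34955) − 0.01·(-12.8703, -27.0798, -6.1993) = (-2.575097, -2.100252, -0.287557)
y = -2.100252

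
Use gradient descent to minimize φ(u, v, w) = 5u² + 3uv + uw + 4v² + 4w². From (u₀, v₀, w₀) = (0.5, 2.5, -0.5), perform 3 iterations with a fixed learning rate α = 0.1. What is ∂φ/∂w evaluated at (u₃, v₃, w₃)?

0.048

∇φ = (10u + 3v + w, 3u + 8v, u + 8w)
Step 1: at (0.5, 2.5, -0.5), ∇φ = (12, 21.5, -3.5) → (0.5, 2.5, -0.5) − 0.1·(12, 21.5, -3.5) = (-0.7, 0.35, -0.15)
Step 2: at (-0.7, 0.35, -0.15), ∇φ = (-6.1, 0.7, -1.9) → (-0.7, 0.35, -0.15) − 0.1·(-6.1, 0.7, -1.9) = (-0.09, 0.28, 0.04)
Step 3: at (-0.09, 0.28, 0.04), ∇φ = (-0.02, 1.97, 0.23) → (-0.09, 0.28, 0.04) − 0.1·(-0.02, 1.97, 0.23) = (-0.088, 0.083, 0.017)
∂φ/∂w at (-0.088, 0.083, 0.017) = 0.048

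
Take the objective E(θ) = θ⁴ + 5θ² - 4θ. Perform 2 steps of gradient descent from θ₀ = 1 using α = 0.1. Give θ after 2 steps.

E′(θ) = 4θ³ + 10θ - 4
θ₁ = 1 − 0.1·10 = 0
θ₂ = 0 − 0.1·(-4) = 0.4

0.4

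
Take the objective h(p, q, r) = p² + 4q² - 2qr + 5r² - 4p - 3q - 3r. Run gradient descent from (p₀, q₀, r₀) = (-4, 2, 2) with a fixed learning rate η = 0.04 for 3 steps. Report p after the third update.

-2.672128

∇h = (2p - 4, 8q - 2r - 3, -2q + 10r - 3)
Step 1: at (-4, 2, 2), ∇h = (-12, 9, 13) → (-4, 2, 2) − 0.04·(-12, 9, 13) = (-3.52, 1.64, 1.48)
Step 2: at (-3.52, 1.64, 1.48), ∇h = (-11.04, 7.16, 8.52) → (-3.52, 1.64, 1.48) − 0.04·(-11.04, 7.16, 8.52) = (-3.0784, 1.3536, 1.1392)
Step 3: at (-3.0784, 1.3536, 1.1392), ∇h = (-10.1568, 5.5504, 5.6848) → (-3.0784, 1.3536, 1.1392) − 0.04·(-10.1568, 5.5504, 5.6848) = (-2.672128, 1.131584, 0.911808)
p = -2.672128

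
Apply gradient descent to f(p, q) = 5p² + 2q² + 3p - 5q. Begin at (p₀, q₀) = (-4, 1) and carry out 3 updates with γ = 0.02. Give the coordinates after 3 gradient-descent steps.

∇f = (10p + 3, 4q - 5)
Step 1: at (-4, 1), ∇f = (-37, -1) → (-4, 1) − 0.02·(-37, -1) = (-3.26, 1.02)
Step 2: at (-3.26, 1.02), ∇f = (-29.6, -0.92) → (-3.26, 1.02) − 0.02·(-29.6, -0.92) = (-2.668, 1.0384)
Step 3: at (-2.668, 1.0384), ∇f = (-23.68, -0.8464) → (-2.668, 1.0384) − 0.02·(-23.68, -0.8464) = (-2.1944, 1.055328)

(-2.1944, 1.055328)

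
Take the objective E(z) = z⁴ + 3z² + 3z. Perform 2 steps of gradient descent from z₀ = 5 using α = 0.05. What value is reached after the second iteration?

E′(z) = 4z³ + 6z + 3
Step 1: E′(5) = 533; z₁ = 5 − 0.05·533 = -21.65
Step 2: E′(-21.65) = -40718.2685; z₂ = -21.65 − 0.05·(-40718.2685) = 2014.263425

2014.263425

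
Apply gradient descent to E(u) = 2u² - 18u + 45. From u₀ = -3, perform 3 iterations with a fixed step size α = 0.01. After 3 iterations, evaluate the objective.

92.5602513408

E′(u) = 4u - 18
Step 1: E′(-3) = -30; u₁ = -3 − 0.01·(-30) = -2.7
Step 2: E′(-2.7) = -28.8; u₂ = -2.7 − 0.01·(-28.8) = -2.412
Step 3: E′(-2.412) = -27.648; u₃ = -2.412 − 0.01·(-27.648) = -2.13552
E(-2.13552) = 92.5602513408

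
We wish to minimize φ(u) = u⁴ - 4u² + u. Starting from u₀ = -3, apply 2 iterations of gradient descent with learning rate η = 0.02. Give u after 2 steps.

φ′(u) = 4u³ - 8u + 1
u₁ = -3 − 0.02·(-83) = -1.34
u₂ = -1.34 − 0.02·2.095584 = -1.38191168

-1.38191168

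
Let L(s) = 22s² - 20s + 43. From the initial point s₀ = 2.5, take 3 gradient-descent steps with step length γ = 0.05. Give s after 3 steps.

L′(s) = 44s - 20
Step 1: L′(2.5) = 90; s₁ = 2.5 − 0.05·90 = -2
Step 2: L′(-2) = -108; s₂ = -2 − 0.05·(-108) = 3.4
Step 3: L′(3.4) = 129.6; s₃ = 3.4 − 0.05·129.6 = -3.08

-3.08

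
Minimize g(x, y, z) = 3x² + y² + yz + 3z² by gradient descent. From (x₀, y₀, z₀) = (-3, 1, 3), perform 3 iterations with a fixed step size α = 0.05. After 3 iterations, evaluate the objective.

6.503184046875

∇g = (6x, 2y + z, y + 6z)
Step 1: at (-3, 1, 3), ∇g = (-18, 5, 19) → (-3, 1, 3) − 0.05·(-18, 5, 19) = (-2.1, 0.75, 2.05)
Step 2: at (-2.1, 0.75, 2.05), ∇g = (-12.6, 3.55, 13.05) → (-2.1, 0.75, 2.05) − 0.05·(-12.6, 3.55, 13.05) = (-1.47, 0.5725, 1.3975)
Step 3: at (-1.47, 0.5725, 1.3975), ∇g = (-8.82, 2.5425, 8.9575) → (-1.47, 0.5725, 1.3975) − 0.05·(-8.82, 2.5425, 8.9575) = (-1.029, 0.445375, 0.949625)
g(-1.029, 0.445375, 0.949625) = 6.503184046875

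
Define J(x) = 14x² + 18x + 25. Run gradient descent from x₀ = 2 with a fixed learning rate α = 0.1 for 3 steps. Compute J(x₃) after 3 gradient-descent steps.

J′(x) = 28x + 18
x₁ = 2 − 0.1·74 = -5.4
x₂ = -5.4 − 0.1·(-133.2) = 7.92
x₃ = 7.92 − 0.1·239.76 = -16.056
J(-16.056) = 3345.123904

3345.123904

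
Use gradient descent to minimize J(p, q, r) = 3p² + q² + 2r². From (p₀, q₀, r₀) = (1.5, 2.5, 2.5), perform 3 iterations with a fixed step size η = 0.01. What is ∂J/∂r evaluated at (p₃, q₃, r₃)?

8.84736

∇J = (6p, 2q, 4r)
(p₁, q₁, r₁) = (1.5, 2.5, 2.5) − 0.01·(9, 5, 10) = (1.41, 2.45, 2.4)
(p₂, q₂, r₂) = (1.41, 2.45, 2.4) − 0.01·(8.46, 4.9, 9.6) = (1.3254, 2.401, 2.304)
(p₃, q₃, r₃) = (1.3254, 2.401, 2.304) − 0.01·(7.9524, 4.802, 9.216) = (1.245876, 2.35298, 2.21184)
∂J/∂r at (1.245876, 2.35298, 2.21184) = 8.84736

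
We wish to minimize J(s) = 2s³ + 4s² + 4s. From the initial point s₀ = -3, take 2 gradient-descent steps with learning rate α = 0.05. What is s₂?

-9.647

J′(s) = 6s² + 8s + 4
Step 1: J′(-3) = 34; s₁ = -3 − 0.05·34 = -4.7
Step 2: J′(-4.7) = 98.94; s₂ = -4.7 − 0.05·98.94 = -9.647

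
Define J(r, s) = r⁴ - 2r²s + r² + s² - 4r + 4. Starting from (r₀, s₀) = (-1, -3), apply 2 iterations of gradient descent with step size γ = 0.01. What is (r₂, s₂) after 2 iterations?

(-0.61431392, -2.849432)

∇J = (4r³ - 4rs + 2r - 4, -2r² + 2s)
Step 1: at (-1, -3), ∇J = (-22, -8) → (-1, -3) − 0.01·(-22, -8) = (-0.78, -2.92)
Step 2: at (-0.78, -2.92), ∇J = (-16.568608, -7.0568) → (-0.78, -2.92) − 0.01·(-16.568608, -7.0568) = (-0.61431392, -2.849432)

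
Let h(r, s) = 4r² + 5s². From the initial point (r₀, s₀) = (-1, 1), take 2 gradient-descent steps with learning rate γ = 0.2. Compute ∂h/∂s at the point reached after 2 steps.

10

∇h = (8r, 10s)
Step 1: at (-1, 1), ∇h = (-8, 10) → (-1, 1) − 0.2·(-8, 10) = (0.6, -1)
Step 2: at (0.6, -1), ∇h = (4.8, -10) → (0.6, -1) − 0.2·(4.8, -10) = (-0.36, 1)
∂h/∂s at (-0.36, 1) = 10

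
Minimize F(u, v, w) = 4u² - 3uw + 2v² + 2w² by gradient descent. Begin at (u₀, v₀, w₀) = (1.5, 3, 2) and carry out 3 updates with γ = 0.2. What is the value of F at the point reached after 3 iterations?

0.568448

∇F = (8u - 3w, 4v, -3u + 4w)
Step 1: at (1.5, 3, 2), ∇F = (6, 12, 3.5) → (1.5, 3, 2) − 0.2·(6, 12, 3.5) = (0.3, 0.6, 1.3)
Step 2: at (0.3, 0.6, 1.3), ∇F = (-1.5, 2.4, 4.3) → (0.3, 0.6, 1.3) − 0.2·(-1.5, 2.4, 4.3) = (0.6, 0.12, 0.44)
Step 3: at (0.6, 0.12, 0.44), ∇F = (3.48, 0.48, -0.04) → (0.6, 0.12, 0.44) − 0.2·(3.48, 0.48, -0.04) = (-0.096, 0.024, 0.448)
F(-0.096, 0.024, 0.448) = 0.568448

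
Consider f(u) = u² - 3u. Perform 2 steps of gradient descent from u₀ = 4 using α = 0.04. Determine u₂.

3.616

f′(u) = 2u - 3
u₁ = 4 − 0.04·5 = 3.8
u₂ = 3.8 − 0.04·4.6 = 3.616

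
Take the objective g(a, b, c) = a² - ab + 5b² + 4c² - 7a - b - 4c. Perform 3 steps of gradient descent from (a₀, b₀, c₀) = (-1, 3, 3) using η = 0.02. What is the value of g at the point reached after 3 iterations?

∇g = (2a - b - 7, -a + 10b - 1, 8c - 4)
Step 1: at (-1, 3, 3), ∇g = (-12, 30, 20) → (-1, 3, 3) − 0.02·(-12, 30, 20) = (-0.76, 2.4, 2.6)
Step 2: at (-0.76, 2.4, 2.6), ∇g = (-10.92, 23.76, 16.8) → (-0.76, 2.4, 2.6) − 0.02·(-10.92, 23.76, 16.8) = (-0.5416, 1.9248, 2.264)
Step 3: at (-0.5416, 1.9248, 2.264), ∇g = (-10.008, 18.7896, 14.112) → (-0.5416, 1.9248, 2.264) − 0.02·(-10.008, 18.7896, 14.112) = (-0.34144, 1.549008, 1.98176)
g(-0.34144, 1.549008, 1.98176) = 21.26612627584

21.26612627584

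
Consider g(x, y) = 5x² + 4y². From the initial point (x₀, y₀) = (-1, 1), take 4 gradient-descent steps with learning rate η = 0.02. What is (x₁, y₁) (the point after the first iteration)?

∇g = (10x, 8y)
(x₁, y₁) = (-1, 1) − 0.02·(-10, 8) = (-0.8, 0.84)

(-0.8, 0.84)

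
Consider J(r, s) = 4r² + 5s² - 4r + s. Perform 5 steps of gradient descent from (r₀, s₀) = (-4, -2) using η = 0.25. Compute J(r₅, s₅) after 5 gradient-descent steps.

1120.803955078125

∇J = (8r - 4, 10s + 1)
(r₁, s₁) = (-4, -2) − 0.25·(-36, -19) = (5, 2.75)
(r₂, s₂) = (5, 2.75) − 0.25·(36, 28.5) = (-4, -4.375)
(r₃, s₃) = (-4, -4.375) − 0.25·(-36, -42.75) = (5, 6.3125)
(r₄, s₄) = (5, 6.3125) − 0.25·(36, 64.125) = (-4, -9.71875)
(r₅, s₅) = (-4, -9.71875) − 0.25·(-36, -96.1875) = (5, 14.328125)
J(5, 14.328125) = 1120.803955078125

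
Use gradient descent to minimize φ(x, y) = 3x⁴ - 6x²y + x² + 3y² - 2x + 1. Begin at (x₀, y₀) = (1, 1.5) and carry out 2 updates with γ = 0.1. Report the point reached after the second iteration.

(-1.1312, 2.016)

∇φ = (12x³ - 12xy + 2x - 2, -6x² + 6y)
(x₁, y₁) = (1, 1.5) − 0.1·(-6, 3) = (1.6, 1.2)
(x₂, y₂) = (1.6, 1.2) − 0.1·(27.312, -8.16) = (-1.1312, 2.016)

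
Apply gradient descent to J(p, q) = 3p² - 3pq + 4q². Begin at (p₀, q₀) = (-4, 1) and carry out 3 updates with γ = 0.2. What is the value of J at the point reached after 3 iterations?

61.072896

∇J = (6p - 3q, -3p + 8q)
Step 1: at (-4, 1), ∇J = (-27, 20) → (-4, 1) − 0.2·(-27, 20) = (1.4, -3)
Step 2: at (1.4, -3), ∇J = (17.4, -28.2) → (1.4, -3) − 0.2·(17.4, -28.2) = (-2.08, 2.64)
Step 3: at (-2.08, 2.64), ∇J = (-20.4, 27.36) → (-2.08, 2.64) − 0.2·(-20.4, 27.36) = (2, -2.832)
J(2, -2.832) = 61.072896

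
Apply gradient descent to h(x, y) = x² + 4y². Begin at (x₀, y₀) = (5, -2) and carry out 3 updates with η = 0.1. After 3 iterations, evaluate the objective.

∇h = (2x, 8y)
Step 1: at (5, -2), ∇h = (10, -16) → (5, -2) − 0.1·(10, -16) = (4, -0.4)
Step 2: at (4, -0.4), ∇h = (8, -3.2) → (4, -0.4) − 0.1·(8, -3.2) = (3.2, -0.08)
Step 3: at (3.2, -0.08), ∇h = (6.4, -0.64) → (3.2, -0.08) − 0.1·(6.4, -0.64) = (2.56, -0.016)
h(2.56, -0.016) = 6.554624

6.554624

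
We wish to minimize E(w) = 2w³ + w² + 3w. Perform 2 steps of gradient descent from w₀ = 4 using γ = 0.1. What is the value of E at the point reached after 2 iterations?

-68289.112845168

E′(w) = 6w² + 2w + 3
Step 1: E′(4) = 107; w₁ = 4 − 0.1·107 = -6.7
Step 2: E′(-6.7) = 258.94; w₂ = -6.7 − 0.1·258.94 = -32.594
E(-32.594) = -68289.112845168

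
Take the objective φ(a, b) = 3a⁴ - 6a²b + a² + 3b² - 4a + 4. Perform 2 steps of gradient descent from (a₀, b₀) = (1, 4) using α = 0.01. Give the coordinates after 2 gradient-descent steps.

(1.70962336, 3.705064)

∇φ = (12a³ - 12ab + 2a - 4, -6a² + 6b)
Step 1: at (1, 4), ∇φ = (-38, 18) → (1, 4) − 0.01·(-38, 18) = (1.38, 3.82)
Step 2: at (1.38, 3.82), ∇φ = (-32.962336, 11.4936) → (1.38, 3.82) − 0.01·(-32.962336, 11.4936) = (1.70962336, 3.705064)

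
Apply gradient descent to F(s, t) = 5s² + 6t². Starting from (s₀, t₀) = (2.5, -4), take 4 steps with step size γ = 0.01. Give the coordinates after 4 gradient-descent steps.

(1.64025, -2.39878144)

∇F = (10s, 12t)
Step 1: at (2.5, -4), ∇F = (25, -48) → (2.5, -4) − 0.01·(25, -48) = (2.25, -3.52)
Step 2: at (2.25, -3.52), ∇F = (22.5, -42.24) → (2.25, -3.52) − 0.01·(22.5, -42.24) = (2.025, -3.0976)
Step 3: at (2.025, -3.0976), ∇F = (20.25, -37.1712) → (2.025, -3.0976) − 0.01·(20.25, -37.1712) = (1.8225, -2.725888)
Step 4: at (1.8225, -2.725888), ∇F = (18.225, -32.710656) → (1.8225, -2.725888) − 0.01·(18.225, -32.710656) = (1.64025, -2.39878144)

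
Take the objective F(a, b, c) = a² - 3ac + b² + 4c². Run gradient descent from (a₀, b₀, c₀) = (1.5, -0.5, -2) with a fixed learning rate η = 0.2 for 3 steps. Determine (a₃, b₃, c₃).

∇F = (2a - 3c, 2b, -3a + 8c)
Step 1: at (1.5, -0.5, -2), ∇F = (9, -1, -20.5) → (1.5, -0.5, -2) − 0.2·(9, -1, -20.5) = (-0.3, -0.3, 2.1)
Step 2: at (-0.3, -0.3, 2.1), ∇F = (-6.9, -0.6, 17.7) → (-0.3, -0.3, 2.1) − 0.2·(-6.9, -0.6, 17.7) = (1.08, -0.18, -1.44)
Step 3: at (1.08, -0.18, -1.44), ∇F = (6.48, -0.36, -14.76) → (1.08, -0.18, -1.44) − 0.2·(6.48, -0.36, -14.76) = (-0.216, -0.108, 1.512)

(-0.216, -0.108, 1.512)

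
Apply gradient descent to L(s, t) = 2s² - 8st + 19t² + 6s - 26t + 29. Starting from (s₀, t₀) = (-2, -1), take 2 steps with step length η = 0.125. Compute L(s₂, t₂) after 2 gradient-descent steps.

7285.21875

∇L = (4s - 8t + 6, -8s + 38t - 26)
(s₁, t₁) = (-2, -1) − 0.125·(6, -48) = (-2.75, 5)
(s₂, t₂) = (-2.75, 5) − 0.125·(-45, 186) = (2.875, -18.25)
L(2.875, -18.25) = 7285.21875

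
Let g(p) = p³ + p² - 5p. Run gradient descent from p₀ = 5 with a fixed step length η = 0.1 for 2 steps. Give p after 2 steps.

-4.6

g′(p) = 3p² + 2p - 5
Step 1: g′(5) = 80; p₁ = 5 − 0.1·80 = -3
Step 2: g′(-3) = 16; p₂ = -3 − 0.1·16 = -4.6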